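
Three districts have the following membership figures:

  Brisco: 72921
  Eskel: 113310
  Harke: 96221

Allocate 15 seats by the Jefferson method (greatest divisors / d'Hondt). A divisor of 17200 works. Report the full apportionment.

With modified divisor 17200: modified quotas Brisco 4.240, Eskel 6.588, Harke 5.594.
Rounding down: Brisco 4, Eskel 6, Harke 5 (total 15).

Brisco=4, Eskel=6, Harke=5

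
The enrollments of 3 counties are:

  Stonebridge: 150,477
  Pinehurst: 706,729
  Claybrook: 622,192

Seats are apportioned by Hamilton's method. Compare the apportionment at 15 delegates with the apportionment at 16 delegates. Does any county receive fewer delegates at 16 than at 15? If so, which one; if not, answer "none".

At 15 seats: Stonebridge 2, Pinehurst 7, Claybrook 6.
At 16 seats: Stonebridge 1, Pinehurst 8, Claybrook 7.
Stonebridge drops from 2 to 1.

Stonebridge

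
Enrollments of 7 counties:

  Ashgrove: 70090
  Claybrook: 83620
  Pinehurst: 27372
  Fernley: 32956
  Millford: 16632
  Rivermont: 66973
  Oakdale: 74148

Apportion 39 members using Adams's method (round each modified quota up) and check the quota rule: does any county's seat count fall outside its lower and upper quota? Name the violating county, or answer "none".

Standard quotas: Ashgrove 7.352, Claybrook 8.772, Pinehurst 2.871, Fernley 3.457, Millford 1.745, Rivermont 7.025, Oakdale 7.778.
Adams allocation: Ashgrove 7, Claybrook 8, Pinehurst 3, Fernley 4, Millford 2, Rivermont 7, Oakdale 8.
Every allocation lies between the lower and upper quota.

none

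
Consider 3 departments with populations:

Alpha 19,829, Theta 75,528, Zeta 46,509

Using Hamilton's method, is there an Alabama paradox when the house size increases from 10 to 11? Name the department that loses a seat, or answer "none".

At 10 seats: Alpha 2, Theta 5, Zeta 3.
At 11 seats: Alpha 1, Theta 6, Zeta 4.
Alpha drops from 2 to 1.

Alpha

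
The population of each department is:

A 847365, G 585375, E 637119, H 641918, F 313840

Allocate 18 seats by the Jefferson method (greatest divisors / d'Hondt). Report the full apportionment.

A 5, G 3, E 4, H 4, F 2

Standard divisor 3025617/18 ≈ 168089.833; standard quotas: A 5.041, G 3.483, E 3.790, H 3.819, F 1.867.
Rounding down gives 5, 3, 3, 3, 1 = 15 seats, so the divisor must be adjusted.
With modified divisor 151600: modified quotas A 5.589, G 3.861, E 4.203, H 4.234, F 2.070.
Rounding down: A 5, G 3, E 4, H 4, F 2 (total 18).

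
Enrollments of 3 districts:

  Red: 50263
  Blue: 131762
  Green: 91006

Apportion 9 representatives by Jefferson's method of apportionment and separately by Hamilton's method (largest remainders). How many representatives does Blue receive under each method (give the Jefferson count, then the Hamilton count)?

Jefferson: Red 1, Blue 5, Green 3.
Hamilton: Red 2, Blue 4, Green 3.
Blue gets 5 under Jefferson and 4 under Hamilton.

5 and 4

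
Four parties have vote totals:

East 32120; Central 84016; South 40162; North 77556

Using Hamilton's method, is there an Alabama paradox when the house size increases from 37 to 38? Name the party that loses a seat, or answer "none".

South

At 37 seats: East 5, Central 13, South 7, North 12.
At 38 seats: East 5, Central 14, South 6, North 13.
South drops from 7 to 6.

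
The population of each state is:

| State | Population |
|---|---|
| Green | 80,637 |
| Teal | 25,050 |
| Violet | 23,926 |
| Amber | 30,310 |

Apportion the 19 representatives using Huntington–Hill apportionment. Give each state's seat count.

Green: 9, Teal: 3, Violet: 3, Amber: 4

With divisor 8625: modified quotas Green 9.349, Teal 2.904, Violet 2.774, Amber 3.514.
Geometric-mean thresholds: Green √(9·10)=9.487, Teal √(2·3)=2.449, Violet √(2·3)=2.449, Amber √(3·4)=3.464.
Each quota rounded against its threshold gives Green 9, Teal 3, Violet 3, Amber 4 (total 19).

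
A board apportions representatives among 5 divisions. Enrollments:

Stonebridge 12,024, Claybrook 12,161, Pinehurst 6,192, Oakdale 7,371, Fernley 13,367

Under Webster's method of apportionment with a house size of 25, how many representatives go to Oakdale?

Standard divisor 51115/25 ≈ 2044.6; standard quotas: Stonebridge 5.881, Claybrook 5.948, Pinehurst 3.028, Oakdale 3.605, Fernley 6.538.
Rounding to the nearest integer gives 6, 6, 3, 4, 7 = 26 seats, so the divisor must be adjusted.
With modified divisor 2080: modified quotas Stonebridge 5.781, Claybrook 5.847, Pinehurst 2.977, Oakdale 3.544, Fernley 6.426.
Rounding to the nearest integer: Stonebridge 6, Claybrook 6, Pinehurst 3, Oakdale 4, Fernley 6 (total 25).
Oakdale receives 4.

4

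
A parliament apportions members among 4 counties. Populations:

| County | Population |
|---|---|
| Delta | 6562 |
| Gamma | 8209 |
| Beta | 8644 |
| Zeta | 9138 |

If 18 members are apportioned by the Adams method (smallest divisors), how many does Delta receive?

Standard divisor 32553/18 ≈ 1808.5; standard quotas: Delta 3.628, Gamma 4.539, Beta 4.780, Zeta 5.053.
Rounding up gives 4, 5, 5, 6 = 20 seats, so the divisor must be adjusted.
With modified divisor 2100: modified quotas Delta 3.125, Gamma 3.909, Beta 4.116, Zeta 4.351.
Rounding up: Delta 4, Gamma 4, Beta 5, Zeta 5 (total 18).
Delta receives 4.

4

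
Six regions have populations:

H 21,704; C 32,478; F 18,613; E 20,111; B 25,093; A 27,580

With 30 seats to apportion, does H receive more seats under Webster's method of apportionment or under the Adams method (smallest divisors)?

Webster: H 4, C 7, F 4, E 4, B 5, A 6.
Adams: H 5, C 6, F 4, E 4, B 5, A 6.
H gets 4 under Webster and 5 under Adams.

Adams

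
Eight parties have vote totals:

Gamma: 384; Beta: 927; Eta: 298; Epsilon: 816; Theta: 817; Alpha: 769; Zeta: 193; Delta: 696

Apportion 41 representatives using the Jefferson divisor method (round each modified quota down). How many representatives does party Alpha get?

Standard divisor 4900/41 ≈ 119.512; standard quotas: Gamma 3.213, Beta 7.757, Eta 2.493, Epsilon 6.828, Theta 6.836, Alpha 6.434, Zeta 1.615, Delta 5.824.
Rounding down gives 3, 7, 2, 6, 6, 6, 1, 5 = 36 seats, so the divisor must be adjusted.
With modified divisor 106: modified quotas Gamma 3.623, Beta 8.745, Eta 2.811, Epsilon 7.698, Theta 7.708, Alpha 7.255, Zeta 1.821, Delta 6.566.
Rounding down: Gamma 3, Beta 8, Eta 2, Epsilon 7, Theta 7, Alpha 7, Zeta 1, Delta 6 (total 41).
Alpha receives 7.

7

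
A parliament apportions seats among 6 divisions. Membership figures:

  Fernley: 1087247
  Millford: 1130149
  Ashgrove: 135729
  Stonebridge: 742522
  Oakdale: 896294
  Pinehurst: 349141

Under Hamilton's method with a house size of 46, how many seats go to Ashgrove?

1

Standard divisor: 4341082 ÷ 46 ≈ 94371.348.
Standard quotas: Fernley 11.5209, Millford 11.9756, Ashgrove 1.4382, Stonebridge 7.8681, Oakdale 9.4975, Pinehurst 3.6997.
Lower quotas: Fernley 11, Millford 11, Ashgrove 1, Stonebridge 7, Oakdale 9, Pinehurst 3 (sum 42, leaving 4 seats).
Remainders in descending order: Millford 0.9756, Stonebridge 0.8681, Pinehurst 0.6997, Fernley 0.5209, Oakdale 0.4975, Ashgrove 0.4382.
Largest remainders: Millford, Stonebridge, Pinehurst, Fernley receive the extra seats.
Ashgrove receives 1.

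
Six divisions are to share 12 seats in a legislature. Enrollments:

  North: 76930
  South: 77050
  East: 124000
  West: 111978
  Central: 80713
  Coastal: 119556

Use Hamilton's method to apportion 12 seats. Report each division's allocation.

North=2, South=2, East=2, West=2, Central=2, Coastal=2

The standard divisor is 590227/12 ≈ 49185.583.
Standard quotas: North 1.5641, South 1.5665, East 2.5211, West 2.2766, Central 1.6410, Coastal 2.4307.
Lower quotas: North 1, South 1, East 2, West 2, Central 1, Coastal 2 (sum 9, leaving 3 seats).
Remainders in descending order: Central 0.6410, South 0.5665, North 0.5641, East 0.5211, Coastal 0.4307, West 0.2766.
Largest remainders: Central, South, North receive the extra seats.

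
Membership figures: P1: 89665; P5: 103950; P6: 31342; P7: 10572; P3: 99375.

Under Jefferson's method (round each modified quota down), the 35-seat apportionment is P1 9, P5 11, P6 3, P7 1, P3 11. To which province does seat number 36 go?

Priority for the next seat is population ÷ (current seats + 1).
Priorities: P1 8966.500, P5 8662.500, P6 7835.500, P7 5286.000, P3 8281.250.
Highest priority: P1.

P1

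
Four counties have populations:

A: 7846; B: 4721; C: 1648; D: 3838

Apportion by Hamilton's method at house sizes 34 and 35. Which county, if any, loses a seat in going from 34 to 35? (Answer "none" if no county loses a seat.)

At 34 seats: A 15, B 9, C 3, D 7.
At 35 seats: A 15, B 9, C 3, D 8.
No county's allocation decreased.

none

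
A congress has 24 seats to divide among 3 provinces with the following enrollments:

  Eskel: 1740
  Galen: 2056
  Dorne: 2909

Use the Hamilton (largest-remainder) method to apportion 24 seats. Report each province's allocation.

The standard divisor is 6705/24 ≈ 279.375.
Standard quotas: Eskel 6.228, Galen 7.359, Dorne 10.413.
Lower quotas: Eskel 6, Galen 7, Dorne 10 (sum 23, leaving 1 seat).
Remainders in descending order: Dorne 0.413, Galen 0.359, Eskel 0.228.
Largest remainder: Dorne receives the extra seat.

Eskel 6; Galen 7; Dorne 11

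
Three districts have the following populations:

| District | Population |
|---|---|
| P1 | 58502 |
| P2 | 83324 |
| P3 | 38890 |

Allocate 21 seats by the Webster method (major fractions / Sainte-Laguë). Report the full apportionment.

P1=7, P2=10, P3=4

Standard divisor 180716/21 ≈ 8605.524; standard quotas: P1 6.798, P2 9.683, P3 4.519.
Rounding to the nearest integer gives 7, 10, 5 = 22 seats, so the divisor must be adjusted.
With modified divisor 8700: modified quotas P1 6.724, P2 9.577, P3 4.470.
Rounding to the nearest integer: P1 7, P2 10, P3 4 (total 21).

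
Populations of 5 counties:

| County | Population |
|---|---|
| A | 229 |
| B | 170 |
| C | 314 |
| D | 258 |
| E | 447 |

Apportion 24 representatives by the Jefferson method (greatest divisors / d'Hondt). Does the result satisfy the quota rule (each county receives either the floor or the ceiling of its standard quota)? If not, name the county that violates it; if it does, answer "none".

none

Standard quotas: A 3.876, B 2.877, C 5.315, D 4.367, E 7.566.
Jefferson allocation: A 4, B 3, C 5, D 4, E 8.
Every allocation lies between the lower and upper quota.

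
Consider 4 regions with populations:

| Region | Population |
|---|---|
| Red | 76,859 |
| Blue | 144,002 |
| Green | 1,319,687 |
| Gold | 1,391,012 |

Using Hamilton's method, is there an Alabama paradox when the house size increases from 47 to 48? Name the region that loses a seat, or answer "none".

At 47 seats: Red 1, Blue 3, Green 21, Gold 22.
At 48 seats: Red 1, Blue 2, Green 22, Gold 23.
Blue drops from 3 to 2.

Blue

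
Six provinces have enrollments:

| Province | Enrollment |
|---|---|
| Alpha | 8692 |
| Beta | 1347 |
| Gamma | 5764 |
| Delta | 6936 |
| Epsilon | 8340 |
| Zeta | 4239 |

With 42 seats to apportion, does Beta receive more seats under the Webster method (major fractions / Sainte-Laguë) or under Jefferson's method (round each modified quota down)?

Webster

Webster: Alpha 10, Beta 2, Gamma 7, Delta 8, Epsilon 10, Zeta 5.
Jefferson: Alpha 11, Beta 1, Gamma 7, Delta 8, Epsilon 10, Zeta 5.
Beta gets 2 under Webster and 1 under Jefferson.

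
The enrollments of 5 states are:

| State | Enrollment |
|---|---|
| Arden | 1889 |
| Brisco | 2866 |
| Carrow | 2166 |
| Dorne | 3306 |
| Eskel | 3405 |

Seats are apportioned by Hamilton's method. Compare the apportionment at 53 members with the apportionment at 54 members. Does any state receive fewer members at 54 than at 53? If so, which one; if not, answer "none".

At 53 seats: Arden 7, Brisco 11, Carrow 9, Dorne 13, Eskel 13.
At 54 seats: Arden 7, Brisco 11, Carrow 9, Dorne 13, Eskel 14.
No state's allocation decreased.

none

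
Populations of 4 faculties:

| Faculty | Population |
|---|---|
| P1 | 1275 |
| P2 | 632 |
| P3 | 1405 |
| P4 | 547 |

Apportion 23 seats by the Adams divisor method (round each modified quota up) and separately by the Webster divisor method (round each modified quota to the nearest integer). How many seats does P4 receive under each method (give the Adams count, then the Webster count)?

Adams: P1 7, P2 4, P3 8, P4 4.
Webster: P1 8, P2 4, P3 8, P4 3.
P4 gets 4 under Adams and 3 under Webster.

4 and 3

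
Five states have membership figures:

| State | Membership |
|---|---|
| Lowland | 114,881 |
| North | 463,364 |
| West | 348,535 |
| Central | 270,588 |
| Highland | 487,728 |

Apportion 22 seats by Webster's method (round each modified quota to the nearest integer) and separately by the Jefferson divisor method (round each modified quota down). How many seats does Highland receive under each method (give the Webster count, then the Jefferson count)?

6 and 7

Webster: Lowland 1, North 6, West 5, Central 4, Highland 6.
Jefferson: Lowland 1, North 6, West 5, Central 3, Highland 7.
Highland gets 6 under Webster and 7 under Jefferson.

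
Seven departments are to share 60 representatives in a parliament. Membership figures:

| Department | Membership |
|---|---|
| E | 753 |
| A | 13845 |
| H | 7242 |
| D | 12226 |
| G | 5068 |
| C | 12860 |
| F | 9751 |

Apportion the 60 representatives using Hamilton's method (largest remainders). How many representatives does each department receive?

E 1; A 13; H 7; D 12; G 5; C 13; F 9

The standard divisor is 61745/60 ≈ 1029.083.
Standard quotas: E 0.7317, A 13.4537, H 7.0373, D 11.8805, G 4.9248, C 12.4966, F 9.4754.
Lower quotas: E 0, A 13, H 7, D 11, G 4, C 12, F 9 (sum 56, leaving 4 seats).
Remainders in descending order: G 0.9248, D 0.8805, E 0.7317, C 0.4966, F 0.4754, A 0.4537, H 0.0373.
Largest remainders: G, D, E, C receive the extra seats.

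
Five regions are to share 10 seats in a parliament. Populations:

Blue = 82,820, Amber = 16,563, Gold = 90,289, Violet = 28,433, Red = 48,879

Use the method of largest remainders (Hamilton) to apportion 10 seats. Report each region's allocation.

Total 266984; standard divisor 266984/10 ≈ 26698.4.
Standard quotas: Blue 3.1021, Amber 0.6204, Gold 3.3818, Violet 1.0650, Red 1.8308.
Lower quotas: Blue 3, Amber 0, Gold 3, Violet 1, Red 1 (sum 8, leaving 2 seats).
Remainders in descending order: Red 0.8308, Amber 0.6204, Gold 0.3818, Blue 0.1021, Violet 0.0650.
The surplus seats go to Red, Amber.

Blue 3, Amber 1, Gold 3, Violet 1, Red 2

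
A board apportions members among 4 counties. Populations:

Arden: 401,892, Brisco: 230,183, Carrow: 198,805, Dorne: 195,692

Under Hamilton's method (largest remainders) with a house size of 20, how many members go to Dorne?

4

Total 1026572; standard divisor 1026572/20 ≈ 51328.6.
Standard quotas: Arden 7.8298, Brisco 4.4845, Carrow 3.8732, Dorne 3.8125.
Lower quotas: Arden 7, Brisco 4, Carrow 3, Dorne 3 (sum 17, leaving 3 seats).
Remainders in descending order: Carrow 0.8732, Arden 0.8298, Dorne 0.8125, Brisco 0.4845.
The surplus seats go to Carrow, Arden, Dorne.
Dorne receives 4.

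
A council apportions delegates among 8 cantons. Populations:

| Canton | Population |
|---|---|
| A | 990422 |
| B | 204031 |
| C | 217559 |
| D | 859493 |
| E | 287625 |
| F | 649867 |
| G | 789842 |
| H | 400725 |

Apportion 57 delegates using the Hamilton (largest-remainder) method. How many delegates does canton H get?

Standard divisor: 4399564 ÷ 57 ≈ 77185.333.
Standard quotas: A 12.8317, B 2.6434, C 2.8187, D 11.1354, E 3.7264, F 8.4196, G 10.2331, H 5.1917.
Lower quotas: A 12, B 2, C 2, D 11, E 3, F 8, G 10, H 5 (sum 53, leaving 4 seats).
Remainders in descending order: A 0.8317, C 0.8187, E 0.7264, B 0.6434, F 0.4196, G 0.2331, H 0.1917, D 0.1354.
The surplus seats go to A, C, E, B.
H receives 5.

5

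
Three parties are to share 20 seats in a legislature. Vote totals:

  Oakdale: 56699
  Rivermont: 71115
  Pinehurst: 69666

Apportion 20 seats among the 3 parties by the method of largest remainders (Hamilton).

Total 197480; standard divisor 197480/20 = 9874.
Standard quotas: Oakdale 5.7423, Rivermont 7.2022, Pinehurst 7.0555.
Lower quotas: Oakdale 5, Rivermont 7, Pinehurst 7 (sum 19, leaving 1 seat).
Remainders in descending order: Oakdale 0.7423, Rivermont 0.2022, Pinehurst 0.0555.
Largest remainder: Oakdale receives the extra seat.

Oakdale 6; Rivermont 7; Pinehurst 7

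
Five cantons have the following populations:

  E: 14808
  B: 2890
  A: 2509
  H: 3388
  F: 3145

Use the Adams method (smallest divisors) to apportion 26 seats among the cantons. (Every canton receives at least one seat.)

Standard divisor 26740/26 ≈ 1028.462; standard quotas: E 14.398, B 2.810, A 2.440, H 3.294, F 3.058.
Rounding up gives 15, 3, 3, 4, 4 = 29 seats, so the divisor must be adjusted.
With modified divisor 1137.13: modified quotas E 13.022, B 2.541, A 2.206, H 2.979, F 2.766.
Rounding up: E 14, B 3, A 3, H 3, F 3 (total 26).

E: 14, B: 3, A: 3, H: 3, F: 3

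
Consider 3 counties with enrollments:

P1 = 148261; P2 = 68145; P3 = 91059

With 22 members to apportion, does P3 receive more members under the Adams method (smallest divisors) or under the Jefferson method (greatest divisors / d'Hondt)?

Adams

Adams: P1 10, P2 5, P3 7.
Jefferson: P1 11, P2 5, P3 6.
P3 gets 7 under Adams and 6 under Jefferson.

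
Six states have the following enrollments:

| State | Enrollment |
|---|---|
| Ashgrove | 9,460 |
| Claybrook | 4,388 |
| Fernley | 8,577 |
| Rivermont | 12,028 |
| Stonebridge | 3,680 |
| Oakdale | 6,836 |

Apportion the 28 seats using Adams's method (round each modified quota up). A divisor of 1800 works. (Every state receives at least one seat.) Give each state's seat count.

With modified divisor 1800: modified quotas Ashgrove 5.256, Claybrook 2.438, Fernley 4.765, Rivermont 6.682, Stonebridge 2.044, Oakdale 3.798.
Rounding up: Ashgrove 6, Claybrook 3, Fernley 5, Rivermont 7, Stonebridge 3, Oakdale 4 (total 28).

Ashgrove: 6; Claybrook: 3; Fernley: 5; Rivermont: 7; Stonebridge: 3; Oakdale: 4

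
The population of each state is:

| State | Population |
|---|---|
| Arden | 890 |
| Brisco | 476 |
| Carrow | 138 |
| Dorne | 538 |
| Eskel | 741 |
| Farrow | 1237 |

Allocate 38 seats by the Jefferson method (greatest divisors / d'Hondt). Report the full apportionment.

Standard divisor 4020/38 ≈ 105.789; standard quotas: Arden 8.413, Brisco 4.500, Carrow 1.304, Dorne 5.086, Eskel 7.004, Farrow 11.693.
Rounding down gives 8, 4, 1, 5, 7, 11 = 36 seats, so the divisor must be adjusted.
With modified divisor 97: modified quotas Arden 9.175, Brisco 4.907, Carrow 1.423, Dorne 5.546, Eskel 7.639, Farrow 12.753.
Rounding down: Arden 9, Brisco 4, Carrow 1, Dorne 5, Eskel 7, Farrow 12 (total 38).

Arden: 9; Brisco: 4; Carrow: 1; Dorne: 5; Eskel: 7; Farrow: 12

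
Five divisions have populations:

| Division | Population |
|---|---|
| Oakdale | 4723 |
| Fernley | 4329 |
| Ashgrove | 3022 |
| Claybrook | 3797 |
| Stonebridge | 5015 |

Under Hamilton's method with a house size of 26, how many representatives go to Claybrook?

The standard divisor is 20886/26 ≈ 803.308.
Standard quotas: Oakdale 5.8794, Fernley 5.3890, Ashgrove 3.7619, Claybrook 4.7267, Stonebridge 6.2429.
Lower quotas: Oakdale 5, Fernley 5, Ashgrove 3, Claybrook 4, Stonebridge 6 (sum 23, leaving 3 seats).
Remainders in descending order: Oakdale 0.8794, Ashgrove 0.7619, Claybrook 0.7267, Fernley 0.3890, Stonebridge 0.2429.
The surplus seats go to Oakdale, Ashgrove, Claybrook.
Claybrook receives 5.

5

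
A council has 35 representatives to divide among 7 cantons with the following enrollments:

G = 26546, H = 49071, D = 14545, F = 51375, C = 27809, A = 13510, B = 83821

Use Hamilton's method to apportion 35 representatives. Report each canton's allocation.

The standard divisor is 266677/35 ≈ 7619.343.
Standard quotas: G 3.4840, H 6.4403, D 1.9090, F 6.7427, C 3.6498, A 1.7731, B 11.0011.
Lower quotas: G 3, H 6, D 1, F 6, C 3, A 1, B 11 (sum 31, leaving 4 seats).
Remainders in descending order: D 0.9090, A 0.7731, F 0.7427, C 0.6498, G 0.4840, H 0.4403, B 0.0011.
The surplus seats go to D, A, F, C.

G=3; H=6; D=2; F=7; C=4; A=2; B=11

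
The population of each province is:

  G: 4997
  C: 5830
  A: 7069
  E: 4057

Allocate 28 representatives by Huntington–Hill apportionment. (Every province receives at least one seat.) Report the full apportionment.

With divisor 775: modified quotas G 6.448, C 7.523, A 9.121, E 5.235.
Geometric-mean thresholds: G √(6·7)=6.481, C √(7·8)=7.483, A √(9·10)=9.487, E √(5·6)=5.477.
Each quota rounded against its threshold gives G 6, C 8, A 9, E 5 (total 28).

G 6, C 8, A 9, E 5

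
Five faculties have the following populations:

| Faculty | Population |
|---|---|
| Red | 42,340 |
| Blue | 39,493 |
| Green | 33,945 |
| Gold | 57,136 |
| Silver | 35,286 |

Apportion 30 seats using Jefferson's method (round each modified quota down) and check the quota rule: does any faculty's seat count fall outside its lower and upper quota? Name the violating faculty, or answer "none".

none

Standard quotas: Red 6.101, Blue 5.691, Green 4.891, Gold 8.233, Silver 5.084.
Jefferson allocation: Red 6, Blue 6, Green 5, Gold 8, Silver 5.
Every allocation lies between the lower and upper quota.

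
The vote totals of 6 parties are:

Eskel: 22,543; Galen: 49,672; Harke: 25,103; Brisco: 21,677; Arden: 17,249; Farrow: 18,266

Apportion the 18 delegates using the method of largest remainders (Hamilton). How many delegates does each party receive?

The standard divisor is 154510/18 ≈ 8583.889.
Standard quotas: Eskel 2.6262, Galen 5.7867, Harke 2.9244, Brisco 2.5253, Arden 2.0095, Farrow 2.1279.
Lower quotas: Eskel 2, Galen 5, Harke 2, Brisco 2, Arden 2, Farrow 2 (sum 15, leaving 3 seats).
Remainders in descending order: Harke 0.9244, Galen 0.7867, Eskel 0.6262, Brisco 0.5253, Farrow 0.1279, Arden 0.0095.
The surplus seats go to Harke, Galen, Eskel.

Eskel 3, Galen 6, Harke 3, Brisco 2, Arden 2, Farrow 2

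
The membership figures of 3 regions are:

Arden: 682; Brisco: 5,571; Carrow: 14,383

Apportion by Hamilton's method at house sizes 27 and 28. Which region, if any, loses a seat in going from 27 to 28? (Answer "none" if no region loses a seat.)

none

At 27 seats: Arden 1, Brisco 7, Carrow 19.
At 28 seats: Arden 1, Brisco 8, Carrow 19.
No region's allocation decreased.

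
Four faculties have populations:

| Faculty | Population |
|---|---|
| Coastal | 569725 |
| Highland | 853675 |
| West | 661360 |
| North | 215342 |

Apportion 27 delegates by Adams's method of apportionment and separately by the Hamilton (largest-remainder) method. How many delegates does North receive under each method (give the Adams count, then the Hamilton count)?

3 and 2

Adams: Coastal 7, Highland 10, West 7, North 3.
Hamilton: Coastal 7, Highland 10, West 8, North 2.
North gets 3 under Adams and 2 under Hamilton.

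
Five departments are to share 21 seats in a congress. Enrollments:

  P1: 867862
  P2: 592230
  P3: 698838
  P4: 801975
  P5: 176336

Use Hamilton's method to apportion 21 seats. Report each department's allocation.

P1 6, P2 4, P3 5, P4 5, P5 1

Total 3137241; standard divisor 3137241/21 ≈ 149392.429.
Standard quotas: P1 5.8093, P2 3.9643, P3 4.6779, P4 5.3682, P5 1.1804.
Lower quotas: P1 5, P2 3, P3 4, P4 5, P5 1 (sum 18, leaving 3 seats).
Remainders in descending order: P2 0.9643, P1 0.8093, P3 0.6779, P4 0.3682, P5 0.1804.
The surplus seats go to P2, P1, P3.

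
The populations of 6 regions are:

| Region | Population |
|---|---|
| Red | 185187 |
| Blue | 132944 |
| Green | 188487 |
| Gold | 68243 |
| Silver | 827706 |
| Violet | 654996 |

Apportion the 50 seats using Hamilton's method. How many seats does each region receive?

Red: 4; Blue: 3; Green: 5; Gold: 2; Silver: 20; Violet: 16

The standard divisor is 2057563/50 ≈ 41151.26.
Standard quotas: Red 4.5002, Blue 3.2306, Green 4.5803, Gold 1.6583, Silver 20.1137, Violet 15.9168.
Lower quotas: Red 4, Blue 3, Green 4, Gold 1, Silver 20, Violet 15 (sum 47, leaving 3 seats).
Remainders in descending order: Violet 0.9168, Gold 0.6583, Green 0.5803, Red 0.5002, Blue 0.2306, Silver 0.1137.
The surplus seats go to Violet, Gold, Green.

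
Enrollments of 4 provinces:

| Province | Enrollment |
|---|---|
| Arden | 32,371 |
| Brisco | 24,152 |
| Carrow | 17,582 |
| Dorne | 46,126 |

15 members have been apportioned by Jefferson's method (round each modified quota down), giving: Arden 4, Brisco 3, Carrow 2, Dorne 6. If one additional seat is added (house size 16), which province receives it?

Dorne

Priority for the next seat is population ÷ (current seats + 1).
Priorities: Arden 6474.200, Brisco 6038.000, Carrow 5860.667, Dorne 6589.429.
Highest priority: Dorne.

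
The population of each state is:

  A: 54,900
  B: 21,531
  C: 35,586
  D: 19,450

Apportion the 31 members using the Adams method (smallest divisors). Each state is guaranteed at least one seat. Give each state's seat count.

A 13; B 5; C 8; D 5

Standard divisor 131467/31 ≈ 4240.871; standard quotas: A 12.945, B 5.077, C 8.391, D 4.586.
Rounding up gives 13, 6, 9, 5 = 33 seats, so the divisor must be adjusted.
With modified divisor 4500: modified quotas A 12.200, B 4.785, C 7.908, D 4.322.
Rounding up: A 13, B 5, C 8, D 5 (total 31).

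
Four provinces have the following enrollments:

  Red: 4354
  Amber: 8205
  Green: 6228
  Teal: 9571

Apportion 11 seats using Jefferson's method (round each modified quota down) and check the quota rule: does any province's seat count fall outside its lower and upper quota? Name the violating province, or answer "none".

none

Standard quotas: Red 1.689, Amber 3.183, Green 2.416, Teal 3.713.
Jefferson allocation: Red 2, Amber 3, Green 2, Teal 4.
Every allocation lies between the lower and upper quota.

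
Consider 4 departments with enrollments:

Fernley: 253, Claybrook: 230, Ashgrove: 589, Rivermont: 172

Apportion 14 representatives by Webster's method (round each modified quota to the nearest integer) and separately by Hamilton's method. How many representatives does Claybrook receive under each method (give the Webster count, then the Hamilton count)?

Webster: Fernley 3, Claybrook 3, Ashgrove 6, Rivermont 2.
Hamilton: Fernley 3, Claybrook 2, Ashgrove 7, Rivermont 2.
Claybrook gets 3 under Webster and 2 under Hamilton.

3 and 2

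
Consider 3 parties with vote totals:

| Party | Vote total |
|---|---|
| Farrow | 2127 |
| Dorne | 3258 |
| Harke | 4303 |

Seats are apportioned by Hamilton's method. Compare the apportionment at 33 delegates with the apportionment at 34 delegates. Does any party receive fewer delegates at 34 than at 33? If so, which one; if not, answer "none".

At 33 seats: Farrow 7, Dorne 11, Harke 15.
At 34 seats: Farrow 8, Dorne 11, Harke 15.
No party's allocation decreased.

none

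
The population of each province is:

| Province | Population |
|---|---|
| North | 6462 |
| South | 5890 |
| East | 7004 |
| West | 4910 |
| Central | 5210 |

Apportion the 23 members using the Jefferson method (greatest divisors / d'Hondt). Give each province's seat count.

Standard divisor 29476/23 ≈ 1281.565; standard quotas: North 5.042, South 4.596, East 5.465, West 3.831, Central 4.065.
Rounding down gives 5, 4, 5, 3, 4 = 21 seats, so the divisor must be adjusted.
With modified divisor 1173: modified quotas North 5.509, South 5.021, East 5.971, West 4.186, Central 4.442.
Rounding down: North 5, South 5, East 5, West 4, Central 4 (total 23).

North=5; South=5; East=5; West=4; Central=4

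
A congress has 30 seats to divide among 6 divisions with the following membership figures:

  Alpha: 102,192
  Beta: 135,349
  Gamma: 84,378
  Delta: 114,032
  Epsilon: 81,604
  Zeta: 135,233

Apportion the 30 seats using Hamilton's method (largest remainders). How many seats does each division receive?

Alpha: 5; Beta: 6; Gamma: 4; Delta: 5; Epsilon: 4; Zeta: 6

Total 652788; standard divisor 652788/30 ≈ 21759.6.
Standard quotas: Alpha 4.6964, Beta 6.2202, Gamma 3.8777, Delta 5.2405, Epsilon 3.7503, Zeta 6.2149.
Lower quotas: Alpha 4, Beta 6, Gamma 3, Delta 5, Epsilon 3, Zeta 6 (sum 27, leaving 3 seats).
Remainders in descending order: Gamma 0.8777, Epsilon 0.7503, Alpha 0.6964, Delta 0.2405, Beta 0.2202, Zeta 0.2149.
Largest remainders: Gamma, Epsilon, Alpha receive the extra seats.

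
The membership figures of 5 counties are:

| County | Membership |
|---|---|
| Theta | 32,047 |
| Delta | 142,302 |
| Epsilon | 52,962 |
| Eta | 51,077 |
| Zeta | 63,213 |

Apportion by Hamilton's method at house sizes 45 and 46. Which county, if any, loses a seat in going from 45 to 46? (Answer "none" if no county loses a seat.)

At 45 seats: Theta 4, Delta 19, Epsilon 7, Eta 7, Zeta 8.
At 46 seats: Theta 4, Delta 19, Epsilon 7, Eta 7, Zeta 9.
No county's allocation decreased.

none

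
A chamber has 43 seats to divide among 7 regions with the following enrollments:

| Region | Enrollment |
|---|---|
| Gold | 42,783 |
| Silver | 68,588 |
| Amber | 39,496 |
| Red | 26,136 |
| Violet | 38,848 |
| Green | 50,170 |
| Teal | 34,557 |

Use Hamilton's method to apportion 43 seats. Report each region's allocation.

Gold=6; Silver=10; Amber=6; Red=4; Violet=5; Green=7; Teal=5

The standard divisor is 300578/43 ≈ 6990.186.
Standard quotas: Gold 6.1204, Silver 9.8120, Amber 5.6502, Red 3.7390, Violet 5.5575, Green 7.1772, Teal 4.9436.
Lower quotas: Gold 6, Silver 9, Amber 5, Red 3, Violet 5, Green 7, Teal 4 (sum 39, leaving 4 seats).
Remainders in descending order: Teal 0.9436, Silver 0.8120, Red 0.7390, Amber 0.6502, Violet 0.5575, Green 0.1772, Gold 0.1204.
The surplus seats go to Teal, Silver, Red, Amber.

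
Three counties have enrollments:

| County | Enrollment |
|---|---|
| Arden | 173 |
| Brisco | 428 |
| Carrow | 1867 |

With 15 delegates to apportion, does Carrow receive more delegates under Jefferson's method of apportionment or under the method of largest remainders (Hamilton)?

Jefferson: Arden 1, Brisco 2, Carrow 12.
Hamilton: Arden 1, Brisco 3, Carrow 11.
Carrow gets 12 under Jefferson and 11 under Hamilton.

Jefferson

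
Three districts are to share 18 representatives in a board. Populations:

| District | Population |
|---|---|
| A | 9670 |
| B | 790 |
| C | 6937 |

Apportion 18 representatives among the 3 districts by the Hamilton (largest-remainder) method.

Standard divisor: 17397 ÷ 18 ≈ 966.5.
Standard quotas: A 10.0052, B 0.8174, C 7.1774.
Lower quotas: A 10, B 0, C 7 (sum 17, leaving 1 seat).
Remainders in descending order: B 0.8174, C 0.1774, A 0.0052.
The surplus seat goes to B.

A=10, B=1, C=7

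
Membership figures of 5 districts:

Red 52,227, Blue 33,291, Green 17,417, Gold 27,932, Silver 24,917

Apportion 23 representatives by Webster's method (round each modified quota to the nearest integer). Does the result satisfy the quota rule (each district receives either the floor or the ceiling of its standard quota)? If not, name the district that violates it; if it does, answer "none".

Standard quotas: Red 7.711, Blue 4.915, Green 2.571, Gold 4.124, Silver 3.679.
Webster allocation: Red 7, Blue 5, Green 3, Gold 4, Silver 4.
Every allocation lies between the lower and upper quota.

none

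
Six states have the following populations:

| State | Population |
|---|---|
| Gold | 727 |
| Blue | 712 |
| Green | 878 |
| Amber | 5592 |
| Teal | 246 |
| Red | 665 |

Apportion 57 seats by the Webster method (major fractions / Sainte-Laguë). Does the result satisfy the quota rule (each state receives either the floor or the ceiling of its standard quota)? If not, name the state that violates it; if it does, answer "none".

Standard quotas: Gold 4.698, Blue 4.601, Green 5.674, Amber 36.139, Teal 1.590, Red 4.298.
Webster allocation: Gold 5, Blue 5, Green 6, Amber 35, Teal 2, Red 4.
Amber has quota 36.139 (lower 36, upper 37) but receives 35 — outside the quota interval.

Amber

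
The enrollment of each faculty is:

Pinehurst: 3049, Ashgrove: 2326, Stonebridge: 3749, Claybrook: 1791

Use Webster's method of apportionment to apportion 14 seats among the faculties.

Pinehurst=4; Ashgrove=3; Stonebridge=5; Claybrook=2

Standard divisor 10915/14 ≈ 779.643; standard quotas: Pinehurst 3.911, Ashgrove 2.983, Stonebridge 4.809, Claybrook 2.297.
Rounding to the nearest integer gives Pinehurst 4, Ashgrove 3, Stonebridge 5, Claybrook 2 — total 14, matching the house size, so no adjustment is needed.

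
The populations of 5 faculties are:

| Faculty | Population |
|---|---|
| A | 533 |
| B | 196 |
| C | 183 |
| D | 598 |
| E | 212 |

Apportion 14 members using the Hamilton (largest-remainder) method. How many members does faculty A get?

4

The standard divisor is 1722/14 = 123.
Standard quotas: A 4.333, B 1.593, C 1.488, D 4.862, E 1.724.
Lower quotas: A 4, B 1, C 1, D 4, E 1 (sum 11, leaving 3 seats).
Remainders in descending order: D 0.862, E 0.724, B 0.593, C 0.488, A 0.333.
Largest remainders: D, E, B receive the extra seats.
A receives 4.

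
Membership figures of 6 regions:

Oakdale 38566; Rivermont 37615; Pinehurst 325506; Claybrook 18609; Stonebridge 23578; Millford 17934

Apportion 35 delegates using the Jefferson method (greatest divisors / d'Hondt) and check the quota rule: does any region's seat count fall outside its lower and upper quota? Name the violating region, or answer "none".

Standard quotas: Oakdale 2.923, Rivermont 2.851, Pinehurst 24.670, Claybrook 1.410, Stonebridge 1.787, Millford 1.359.
Jefferson allocation: Oakdale 3, Rivermont 3, Pinehurst 26, Claybrook 1, Stonebridge 1, Millford 1.
Pinehurst has quota 24.670 (lower 24, upper 25) but receives 26 — outside the quota interval.

Pinehurst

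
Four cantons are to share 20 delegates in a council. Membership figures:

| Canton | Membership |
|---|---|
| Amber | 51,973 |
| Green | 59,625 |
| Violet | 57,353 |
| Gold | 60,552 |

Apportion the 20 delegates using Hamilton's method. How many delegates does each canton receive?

The standard divisor is 229503/20 ≈ 11475.15.
Standard quotas: Amber 4.5292, Green 5.1960, Violet 4.9980, Gold 5.2768.
Lower quotas: Amber 4, Green 5, Violet 4, Gold 5 (sum 18, leaving 2 seats).
Remainders in descending order: Violet 0.9980, Amber 0.5292, Gold 0.2768, Green 0.1960.
Largest remainders: Violet, Amber receive the extra seats.

Amber: 5, Green: 5, Violet: 5, Gold: 5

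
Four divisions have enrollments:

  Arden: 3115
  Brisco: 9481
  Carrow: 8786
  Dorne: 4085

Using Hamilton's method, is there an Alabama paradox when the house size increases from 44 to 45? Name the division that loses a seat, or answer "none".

At 44 seats: Arden 6, Brisco 16, Carrow 15, Dorne 7.
At 45 seats: Arden 5, Brisco 17, Carrow 16, Dorne 7.
Arden drops from 6 to 5.

Arden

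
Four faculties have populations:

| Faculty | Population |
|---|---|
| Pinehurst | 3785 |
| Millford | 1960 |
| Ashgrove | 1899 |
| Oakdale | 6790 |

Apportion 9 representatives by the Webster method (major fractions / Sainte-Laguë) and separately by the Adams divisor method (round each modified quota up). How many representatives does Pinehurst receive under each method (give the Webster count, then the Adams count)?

Webster: Pinehurst 3, Millford 1, Ashgrove 1, Oakdale 4.
Adams: Pinehurst 2, Millford 2, Ashgrove 1, Oakdale 4.
Pinehurst gets 3 under Webster and 2 under Adams.

3 and 2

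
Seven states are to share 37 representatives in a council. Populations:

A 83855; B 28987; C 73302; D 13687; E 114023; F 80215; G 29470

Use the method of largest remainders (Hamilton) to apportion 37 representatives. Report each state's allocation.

A 7, B 3, C 6, D 1, E 10, F 7, G 3

Standard divisor: 423539 ÷ 37 = 11447.
Standard quotas: A 7.3255, B 2.5323, C 6.4036, D 1.1957, E 9.9610, F 7.0075, G 2.5745.
Lower quotas: A 7, B 2, C 6, D 1, E 9, F 7, G 2 (sum 34, leaving 3 seats).
Remainders in descending order: E 0.9610, G 0.5745, B 0.5323, C 0.4036, A 0.3255, D 0.1957, F 0.0075.
Largest remainders: E, G, B receive the extra seats.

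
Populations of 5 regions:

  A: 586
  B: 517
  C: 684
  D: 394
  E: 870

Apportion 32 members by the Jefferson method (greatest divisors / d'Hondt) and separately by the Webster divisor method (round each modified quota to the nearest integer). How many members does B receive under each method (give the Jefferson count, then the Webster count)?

5 and 6

Jefferson: A 6, B 5, C 7, D 4, E 10.
Webster: A 6, B 6, C 7, D 4, E 9.
B gets 5 under Jefferson and 6 under Webster.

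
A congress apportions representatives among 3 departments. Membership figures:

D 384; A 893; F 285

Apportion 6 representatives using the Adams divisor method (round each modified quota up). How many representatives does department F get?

Standard divisor 1562/6 ≈ 260.333; standard quotas: D 1.475, A 3.430, F 1.095.
Rounding up gives 2, 4, 2 = 8 seats, so the divisor must be adjusted.
With modified divisor 300: modified quotas D 1.280, A 2.977, F 0.950.
Rounding up: D 2, A 3, F 1 (total 6).
F receives 1.

1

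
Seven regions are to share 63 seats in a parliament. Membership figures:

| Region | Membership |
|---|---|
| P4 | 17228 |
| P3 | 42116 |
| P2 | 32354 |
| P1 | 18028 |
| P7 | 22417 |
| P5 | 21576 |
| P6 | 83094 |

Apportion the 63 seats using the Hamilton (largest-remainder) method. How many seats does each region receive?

Standard divisor: 236813 ÷ 63 ≈ 3758.937.
Standard quotas: P4 4.5832, P3 11.2042, P2 8.6072, P1 4.7960, P7 5.9637, P5 5.7399, P6 22.1057.
Lower quotas: P4 4, P3 11, P2 8, P1 4, P7 5, P5 5, P6 22 (sum 59, leaving 4 seats).
Remainders in descending order: P7 0.9637, P1 0.7960, P5 0.7399, P2 0.6072, P4 0.5832, P3 0.2042, P6 0.1057.
The surplus seats go to P7, P1, P5, P2.

P4=4; P3=11; P2=9; P1=5; P7=6; P5=6; P6=22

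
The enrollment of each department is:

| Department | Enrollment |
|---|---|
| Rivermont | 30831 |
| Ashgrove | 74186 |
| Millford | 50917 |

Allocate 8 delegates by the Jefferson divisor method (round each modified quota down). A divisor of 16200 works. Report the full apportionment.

With modified divisor 16200: modified quotas Rivermont 1.903, Ashgrove 4.579, Millford 3.143.
Rounding down: Rivermont 1, Ashgrove 4, Millford 3 (total 8).

Rivermont=1; Ashgrove=4; Millford=3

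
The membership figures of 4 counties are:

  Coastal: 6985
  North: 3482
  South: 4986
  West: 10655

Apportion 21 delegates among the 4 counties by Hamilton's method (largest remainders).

Coastal: 6, North: 3, South: 4, West: 8

The standard divisor is 26108/21 ≈ 1243.238.
Standard quotas: Coastal 5.6184, North 2.8008, South 4.0105, West 8.5704.
Lower quotas: Coastal 5, North 2, South 4, West 8 (sum 19, leaving 2 seats).
Remainders in descending order: North 0.8008, Coastal 0.6184, West 0.5704, South 0.0105.
The surplus seats go to North, Coastal.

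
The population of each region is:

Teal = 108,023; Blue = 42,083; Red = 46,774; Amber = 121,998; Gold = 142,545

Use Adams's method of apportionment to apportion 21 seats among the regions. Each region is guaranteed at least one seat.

Standard divisor 461423/21 ≈ 21972.524; standard quotas: Teal 4.916, Blue 1.915, Red 2.129, Amber 5.552, Gold 6.487.
Rounding up gives 5, 2, 3, 6, 7 = 23 seats, so the divisor must be adjusted.
With modified divisor 24100: modified quotas Teal 4.482, Blue 1.746, Red 1.941, Amber 5.062, Gold 5.915.
Rounding up: Teal 5, Blue 2, Red 2, Amber 6, Gold 6 (total 21).

Teal=5; Blue=2; Red=2; Amber=6; Gold=6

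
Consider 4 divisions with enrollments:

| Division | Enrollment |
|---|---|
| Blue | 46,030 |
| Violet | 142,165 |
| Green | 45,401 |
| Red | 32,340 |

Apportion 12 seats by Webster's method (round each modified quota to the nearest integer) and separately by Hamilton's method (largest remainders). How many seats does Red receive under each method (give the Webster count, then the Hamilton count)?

1 and 2

Webster: Blue 2, Violet 7, Green 2, Red 1.
Hamilton: Blue 2, Violet 6, Green 2, Red 2.
Red gets 1 under Webster and 2 under Hamilton.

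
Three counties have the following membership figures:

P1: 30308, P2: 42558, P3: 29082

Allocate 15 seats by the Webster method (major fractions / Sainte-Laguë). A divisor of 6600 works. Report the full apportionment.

P1 5, P2 6, P3 4

With modified divisor 6600: modified quotas P1 4.592, P2 6.448, P3 4.406.
Rounding to the nearest integer: P1 5, P2 6, P3 4 (total 15).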